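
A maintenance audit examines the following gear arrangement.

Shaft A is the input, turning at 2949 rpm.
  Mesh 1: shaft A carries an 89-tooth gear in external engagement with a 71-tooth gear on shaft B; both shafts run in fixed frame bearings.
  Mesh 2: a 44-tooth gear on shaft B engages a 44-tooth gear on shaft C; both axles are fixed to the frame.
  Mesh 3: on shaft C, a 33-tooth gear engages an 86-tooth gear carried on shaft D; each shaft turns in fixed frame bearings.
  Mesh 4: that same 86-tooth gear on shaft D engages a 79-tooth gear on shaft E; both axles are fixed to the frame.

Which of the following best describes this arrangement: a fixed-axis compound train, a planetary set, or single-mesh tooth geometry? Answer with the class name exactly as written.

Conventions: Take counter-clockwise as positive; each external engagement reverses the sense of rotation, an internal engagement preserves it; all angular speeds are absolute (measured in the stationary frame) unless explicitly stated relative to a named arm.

fixed-axis compound train

recognized (5 fixed axles, 4 meshes): fixed-axis compound train
classification: fixed-axis compound train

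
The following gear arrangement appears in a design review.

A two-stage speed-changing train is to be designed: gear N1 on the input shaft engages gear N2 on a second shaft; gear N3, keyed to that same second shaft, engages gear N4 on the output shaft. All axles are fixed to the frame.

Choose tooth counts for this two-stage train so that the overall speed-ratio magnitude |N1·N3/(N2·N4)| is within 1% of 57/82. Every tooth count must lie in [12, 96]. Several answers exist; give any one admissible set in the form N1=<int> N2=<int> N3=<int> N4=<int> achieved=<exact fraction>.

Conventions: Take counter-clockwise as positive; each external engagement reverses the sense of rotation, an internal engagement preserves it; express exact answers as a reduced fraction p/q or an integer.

N1=18 N2=12 N3=19 N4=41 achieved=57/82

2-stage fixed-axis compound train for ratio 57/82
target = 57/82 in lowest terms: an exact hit needs N1·N3 = k·57 and N2·N4 = k·82 for one integer k, every count in [12, 96]; additionally prefer no 1:1 stage (N1 ≠ N2, N3 ≠ N4)
k = 1…5: no 1:1-free in-range split of k·57 and k·82 into factor pairs; take k = 6
k = 6: N1·N3 = 342 = 18·19, N2·N4 = 492 = 12·41
achieved = 18·19/(12·41) = 57/82; |achieved − target| = 0 ≤ 57/8200 ✓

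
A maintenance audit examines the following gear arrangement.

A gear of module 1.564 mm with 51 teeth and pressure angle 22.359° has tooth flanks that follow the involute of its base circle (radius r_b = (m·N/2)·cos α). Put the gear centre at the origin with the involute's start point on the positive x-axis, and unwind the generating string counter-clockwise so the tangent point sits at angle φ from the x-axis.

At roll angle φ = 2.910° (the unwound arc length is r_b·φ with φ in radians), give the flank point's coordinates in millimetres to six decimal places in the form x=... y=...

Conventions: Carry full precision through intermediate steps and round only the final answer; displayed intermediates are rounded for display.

single-mesh involute tooth geometry (51T wheel at module 1.564)
pitch radius r_p = m·N/2 = 1.564·51/2 = 39.882000
base radius r_b = r_p·cos α = 39.882000·cos 22.359° = 36.883611
roll angle φ = 2.910° = 0.05078908 rad
x = r_b·(cos φ + φ·sin φ) = 36.931151
y = r_b·(sin φ − φ·cos φ) = 0.001610

x=36.931151 y=0.001610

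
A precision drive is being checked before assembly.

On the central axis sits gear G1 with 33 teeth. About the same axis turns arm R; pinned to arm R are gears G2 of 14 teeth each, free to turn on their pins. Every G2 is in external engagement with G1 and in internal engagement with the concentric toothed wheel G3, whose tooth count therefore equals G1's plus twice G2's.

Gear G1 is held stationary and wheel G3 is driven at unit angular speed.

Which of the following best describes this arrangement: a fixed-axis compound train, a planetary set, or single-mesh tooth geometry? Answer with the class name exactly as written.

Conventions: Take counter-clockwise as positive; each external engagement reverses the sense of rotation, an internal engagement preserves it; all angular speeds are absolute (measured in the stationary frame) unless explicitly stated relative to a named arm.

planetary set

class = planetary set [G3 = 33+2·14 = 61; Willis about the carrier]
classification: planetary set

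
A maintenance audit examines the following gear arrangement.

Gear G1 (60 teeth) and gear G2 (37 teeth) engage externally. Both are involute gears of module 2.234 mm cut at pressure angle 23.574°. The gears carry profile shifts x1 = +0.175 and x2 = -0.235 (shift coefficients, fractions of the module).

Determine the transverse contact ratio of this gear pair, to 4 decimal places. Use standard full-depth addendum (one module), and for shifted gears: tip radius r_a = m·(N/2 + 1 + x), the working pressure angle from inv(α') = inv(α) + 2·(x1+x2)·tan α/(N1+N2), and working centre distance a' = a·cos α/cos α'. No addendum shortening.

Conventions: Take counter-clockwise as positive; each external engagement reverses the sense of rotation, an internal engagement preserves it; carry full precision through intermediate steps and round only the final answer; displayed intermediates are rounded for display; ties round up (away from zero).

1.5943

topology: single-mesh involute geometry — m = 2.234, 60T/37T pair
base radii: r_b1 = 61.426800, r_b2 = 37.879860
tip radii: r_a1 = 69.644950, r_a2 = 43.038010
inv(α') = inv(23.574°) + 2·(+0.175-0.235)·tan α/(60+37) = 0.02436523  ⇒  α' = 23.41029°
a' = a·cos α / cos α' = 108.3490·cos 23.574°/cos 23.41029° = 108.214520
action lengths: √(r_a1²−r_b1²) = 32.820228, √(r_a2²−r_b2²) = 20.430040
base pitch p_b = π·m·cos α = 6.432599
CR = (32.820228 + 20.430040 − 108.214520·sin 23.41029°)/6.432599 = 1.594265
contact ratio ≈ 1.5943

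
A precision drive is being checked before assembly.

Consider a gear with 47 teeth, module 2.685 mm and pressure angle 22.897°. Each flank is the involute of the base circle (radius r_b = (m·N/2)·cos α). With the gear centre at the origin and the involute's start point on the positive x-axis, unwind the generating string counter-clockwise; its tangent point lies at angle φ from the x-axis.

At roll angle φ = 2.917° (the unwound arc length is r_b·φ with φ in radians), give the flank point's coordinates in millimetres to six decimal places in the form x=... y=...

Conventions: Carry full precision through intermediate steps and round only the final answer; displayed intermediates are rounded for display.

x=58.201063 y=0.002556

single-mesh involute tooth geometry (47T wheel at module 2.685)
pitch radius r_p = m·N/2 = 2.685·47/2 = 63.097500
base radius r_b = r_p·cos α = 63.097500·cos 22.897° = 58.125782
roll angle φ = 2.917° = 0.05091125 rad
x = r_b·(cos φ + φ·sin φ) = 58.201063
y = r_b·(sin φ − φ·cos φ) = 0.002556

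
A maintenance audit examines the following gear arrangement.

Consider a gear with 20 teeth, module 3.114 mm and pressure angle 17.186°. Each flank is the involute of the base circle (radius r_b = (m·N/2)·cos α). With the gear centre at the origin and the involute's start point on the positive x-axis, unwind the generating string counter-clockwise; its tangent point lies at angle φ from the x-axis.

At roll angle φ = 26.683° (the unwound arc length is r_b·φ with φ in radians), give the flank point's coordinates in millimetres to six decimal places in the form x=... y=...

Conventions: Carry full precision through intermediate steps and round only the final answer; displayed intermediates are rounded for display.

topology: single-mesh involute geometry — m = 3.114, N = 20
pitch radius r_p = m·N/2 = 3.114·20/2 = 31.140000
base radius r_b = r_p·cos α = 31.140000·cos 17.186° = 29.749617
roll angle φ = 26.683° = 0.46570620 rad
x = r_b·(cos φ + φ·sin φ) = 32.802876
y = r_b·(sin φ − φ·cos φ) = 0.980049

x=32.802876 y=0.980049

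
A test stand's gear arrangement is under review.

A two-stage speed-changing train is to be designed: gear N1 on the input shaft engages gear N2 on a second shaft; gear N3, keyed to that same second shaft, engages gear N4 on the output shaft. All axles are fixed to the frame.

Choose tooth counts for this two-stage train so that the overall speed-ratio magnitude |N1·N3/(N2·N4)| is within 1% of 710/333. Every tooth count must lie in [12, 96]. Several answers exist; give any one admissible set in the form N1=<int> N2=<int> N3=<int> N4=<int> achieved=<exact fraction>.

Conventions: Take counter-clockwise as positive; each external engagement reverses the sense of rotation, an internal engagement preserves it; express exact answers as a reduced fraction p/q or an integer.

N1=20 N2=18 N3=71 N4=37 achieved=710/333

design class (target 710/333): fixed-axis compound train
target = 710/333 in lowest terms: an exact hit needs N1·N3 = k·710 and N2·N4 = k·333 for one integer k, every count in [12, 96]; additionally prefer no 1:1 stage (N1 ≠ N2, N3 ≠ N4)
k = 1: no 1:1-free in-range split of k·710 and k·333 into factor pairs; take k = 2
k = 2: N1·N3 = 1420 = 20·71, N2·N4 = 666 = 18·37
achieved = 20·71/(18·37) = 710/333; |achieved − target| = 0 ≤ 71/3330 ✓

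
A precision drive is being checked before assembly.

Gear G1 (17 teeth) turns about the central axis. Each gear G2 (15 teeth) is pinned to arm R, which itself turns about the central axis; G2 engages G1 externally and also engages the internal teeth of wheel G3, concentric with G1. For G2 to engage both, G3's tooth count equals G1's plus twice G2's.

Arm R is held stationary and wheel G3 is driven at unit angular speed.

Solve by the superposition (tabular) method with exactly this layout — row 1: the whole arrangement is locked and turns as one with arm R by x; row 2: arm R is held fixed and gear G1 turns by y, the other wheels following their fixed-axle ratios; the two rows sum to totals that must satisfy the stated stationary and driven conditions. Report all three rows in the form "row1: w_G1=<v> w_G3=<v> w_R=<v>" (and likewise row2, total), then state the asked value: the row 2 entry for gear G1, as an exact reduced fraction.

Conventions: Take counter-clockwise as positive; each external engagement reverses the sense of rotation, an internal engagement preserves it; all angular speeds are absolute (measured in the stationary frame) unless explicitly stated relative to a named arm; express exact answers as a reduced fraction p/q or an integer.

topology: planetary set — G1 17T / G2 15T / G3 47T, arm = carrier (Willis)
superposition row 1 [locked train]: every member turns x
row 2 (arm held, sun turns y): ω_ring = −(17/47)·y, ω_arm = 0
boundary: total ω_arm = x = 0 and total ω_ring = x − (17/47)·y = 1  ⇒  y = -47/17, x = 0
row 2 ring = −(17/47)·(-47/17) = 1
totals (row 1 + row 2): sun 0 + (-47/17) = -47/17, ring 0 + 1 = 1, arm 0 + 0 = 0
asked cell (row2, sun) = -47/17

row1: w_G1=0 w_G3=0 w_R=0
row2: w_G1=-47/17 w_G3=1 w_R=0
total: w_G1=-47/17 w_G3=1 w_R=0
asked value: -47/17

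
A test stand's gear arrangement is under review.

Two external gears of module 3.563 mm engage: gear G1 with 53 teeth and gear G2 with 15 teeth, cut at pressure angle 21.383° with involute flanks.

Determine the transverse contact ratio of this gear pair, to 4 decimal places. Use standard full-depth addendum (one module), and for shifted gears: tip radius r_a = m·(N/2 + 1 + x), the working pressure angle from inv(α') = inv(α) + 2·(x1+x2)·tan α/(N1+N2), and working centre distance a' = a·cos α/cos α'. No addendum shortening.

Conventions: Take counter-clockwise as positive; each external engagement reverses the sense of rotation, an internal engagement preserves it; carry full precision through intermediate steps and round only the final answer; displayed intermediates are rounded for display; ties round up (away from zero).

1.5683

single-mesh involute tooth geometry (53T engaging 15T at module 3.563)
base radii: r_b1 = 87.920043, r_b2 = 24.883031
tip radii: r_a1 = 97.982500, r_a2 = 30.285500
no profile shift: α' = α, a' = a
action lengths: √(r_a1²−r_b1²) = 43.250854, √(r_a2²−r_b2²) = 17.264017
base pitch p_b = π·m·cos α = 10.422980
CR = (43.250854 + 17.264017 − 121.142000·sin 21.38300°)/10.422980 = 1.568307
contact ratio ≈ 1.5683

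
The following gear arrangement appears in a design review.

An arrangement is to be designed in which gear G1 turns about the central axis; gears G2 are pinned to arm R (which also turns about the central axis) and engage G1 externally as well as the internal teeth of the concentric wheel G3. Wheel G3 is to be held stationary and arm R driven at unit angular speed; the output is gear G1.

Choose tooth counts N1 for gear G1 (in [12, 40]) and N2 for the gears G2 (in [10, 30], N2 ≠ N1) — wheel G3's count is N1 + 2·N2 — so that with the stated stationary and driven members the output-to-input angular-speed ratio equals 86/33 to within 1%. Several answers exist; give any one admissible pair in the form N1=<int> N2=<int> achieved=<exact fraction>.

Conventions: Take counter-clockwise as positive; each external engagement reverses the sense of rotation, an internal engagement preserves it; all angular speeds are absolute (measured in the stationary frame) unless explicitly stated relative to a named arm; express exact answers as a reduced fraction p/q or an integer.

design class (target 86/33): planetary set
Willis with ω_ring = 0: ω_sun/ω_arm = (N1+N3)/N1; set equal to 86/33  ⇒  N3/N1 = 86/33 − 1 = 53/33
N3 = N1 + 2·N2  ⇒  N2/N1 = (N3/N1 − 1)/2 = (53/33 − 1)/2 = 10/33
smallest multiple with N1 ≥ 12 and N2 ≥ 10: k = 1  ⇒  N1 = 1·33 = 33, N2 = 1·10 = 10 (N1 ≤ 40, N2 ≤ 30, N2 ≠ N1 ✓), N3 = 33 + 2·10 = 53
check: (N1+N3)/N1 with N1 = 33, N3 = 53 gives 86/33; |achieved − target| = 0 ≤ 43/1650 ✓

N1=33 N2=10 achieved=86/33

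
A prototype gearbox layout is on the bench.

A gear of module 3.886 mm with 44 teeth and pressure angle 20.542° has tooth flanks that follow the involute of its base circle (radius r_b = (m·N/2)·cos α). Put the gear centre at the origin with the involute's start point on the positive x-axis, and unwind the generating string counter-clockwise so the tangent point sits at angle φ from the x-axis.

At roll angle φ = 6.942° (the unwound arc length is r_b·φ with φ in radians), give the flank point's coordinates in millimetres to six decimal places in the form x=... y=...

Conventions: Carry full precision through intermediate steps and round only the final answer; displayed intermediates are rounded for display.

x=80.641464 y=0.047394

single-mesh involute tooth geometry (44T wheel at module 3.886)
pitch radius r_p = m·N/2 = 3.886·44/2 = 85.492000
base radius r_b = r_p·cos α = 85.492000·cos 20.542° = 80.056010
roll angle φ = 6.942° = 0.12116076 rad
x = r_b·(cos φ + φ·sin φ) = 80.641464
y = r_b·(sin φ − φ·cos φ) = 0.047394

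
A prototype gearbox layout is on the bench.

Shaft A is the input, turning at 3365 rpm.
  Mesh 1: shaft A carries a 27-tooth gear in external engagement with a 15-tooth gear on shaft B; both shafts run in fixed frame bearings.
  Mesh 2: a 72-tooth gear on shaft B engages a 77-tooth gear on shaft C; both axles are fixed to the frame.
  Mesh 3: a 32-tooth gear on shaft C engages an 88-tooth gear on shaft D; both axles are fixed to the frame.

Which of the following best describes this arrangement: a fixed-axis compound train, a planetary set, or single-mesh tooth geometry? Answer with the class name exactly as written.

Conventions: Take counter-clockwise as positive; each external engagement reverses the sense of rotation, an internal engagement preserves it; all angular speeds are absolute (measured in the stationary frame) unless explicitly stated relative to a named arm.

fixed-axis compound train

topology: fixed-axis compound train — 3 meshes, A→D
classification: fixed-axis compound train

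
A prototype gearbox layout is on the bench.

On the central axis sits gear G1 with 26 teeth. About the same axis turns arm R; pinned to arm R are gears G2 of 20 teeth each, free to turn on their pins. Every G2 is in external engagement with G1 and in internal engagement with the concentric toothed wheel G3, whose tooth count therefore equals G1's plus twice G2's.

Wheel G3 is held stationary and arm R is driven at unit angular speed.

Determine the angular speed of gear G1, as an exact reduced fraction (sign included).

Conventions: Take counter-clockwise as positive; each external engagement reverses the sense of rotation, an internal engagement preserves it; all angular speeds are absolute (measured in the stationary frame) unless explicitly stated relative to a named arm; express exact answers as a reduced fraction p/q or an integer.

46/13

topology: planetary set — G1 26T / G2 20T / G3 66T, arm = carrier (Willis)
ring teeth: 26 + 2·20 = 66
26(ω_sun−ω_arm) = −66(ω_ring−ω_arm),  ω_ring = 0, ω_arm = 1
ω_sun = 1 − (66/26)(0−1) = 46/13
exact speed ratio = 46/13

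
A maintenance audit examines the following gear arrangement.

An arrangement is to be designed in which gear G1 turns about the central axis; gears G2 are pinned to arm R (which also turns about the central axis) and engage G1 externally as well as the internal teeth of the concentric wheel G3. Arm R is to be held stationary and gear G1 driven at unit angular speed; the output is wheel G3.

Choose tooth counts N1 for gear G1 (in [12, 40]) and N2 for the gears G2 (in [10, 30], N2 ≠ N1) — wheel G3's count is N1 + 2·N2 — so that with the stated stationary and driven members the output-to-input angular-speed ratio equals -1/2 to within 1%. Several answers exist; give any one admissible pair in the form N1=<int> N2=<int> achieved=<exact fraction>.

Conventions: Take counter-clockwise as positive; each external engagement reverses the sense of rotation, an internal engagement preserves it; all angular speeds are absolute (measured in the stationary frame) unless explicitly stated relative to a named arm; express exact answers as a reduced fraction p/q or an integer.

design class (target -1/2): planetary set
Willis with ω_arm = 0: ω_ring/ω_sun = −N1/N3; set equal to -1/2  ⇒  N3/N1 = −1/(-1/2) = 2
N3 = N1 + 2·N2  ⇒  N2/N1 = (N3/N1 − 1)/2 = (2 − 1)/2 = 1/2
smallest multiple with N1 ≥ 12 and N2 ≥ 10: k = 10  ⇒  N1 = 10·2 = 20, N2 = 10·1 = 10 (N1 ≤ 40, N2 ≤ 30, N2 ≠ N1 ✓), N3 = 20 + 2·10 = 40
check: −N1/N3 with N1 = 20, N3 = 40 gives -1/2; |achieved − target| = 0 ≤ 1/200 ✓

N1=20 N2=10 achieved=-1/2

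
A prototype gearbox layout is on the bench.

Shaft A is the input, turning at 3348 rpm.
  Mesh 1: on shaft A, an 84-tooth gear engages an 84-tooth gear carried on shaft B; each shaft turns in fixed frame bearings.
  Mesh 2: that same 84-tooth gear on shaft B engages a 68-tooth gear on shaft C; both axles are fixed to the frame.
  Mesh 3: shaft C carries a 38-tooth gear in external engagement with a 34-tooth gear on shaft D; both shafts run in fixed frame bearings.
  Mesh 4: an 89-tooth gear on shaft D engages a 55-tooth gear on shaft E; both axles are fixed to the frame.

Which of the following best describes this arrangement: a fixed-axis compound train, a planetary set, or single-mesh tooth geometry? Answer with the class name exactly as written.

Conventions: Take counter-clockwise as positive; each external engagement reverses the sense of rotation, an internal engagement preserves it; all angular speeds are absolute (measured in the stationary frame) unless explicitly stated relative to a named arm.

recognized (5 fixed axles, 4 meshes): fixed-axis compound train
classification: fixed-axis compound train

fixed-axis compound train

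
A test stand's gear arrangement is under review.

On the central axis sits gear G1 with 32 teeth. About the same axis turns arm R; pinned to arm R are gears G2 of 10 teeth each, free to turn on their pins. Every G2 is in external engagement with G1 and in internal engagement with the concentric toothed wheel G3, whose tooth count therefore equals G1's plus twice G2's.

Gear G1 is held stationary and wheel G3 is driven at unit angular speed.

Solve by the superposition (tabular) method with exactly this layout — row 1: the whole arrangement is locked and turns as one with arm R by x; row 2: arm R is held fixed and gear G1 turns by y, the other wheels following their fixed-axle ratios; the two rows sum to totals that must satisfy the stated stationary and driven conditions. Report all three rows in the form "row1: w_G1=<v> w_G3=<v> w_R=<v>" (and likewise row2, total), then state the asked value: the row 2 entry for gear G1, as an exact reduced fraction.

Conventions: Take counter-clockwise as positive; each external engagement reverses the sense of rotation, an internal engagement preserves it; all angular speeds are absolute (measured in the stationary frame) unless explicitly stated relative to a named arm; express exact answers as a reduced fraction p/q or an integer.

row1: w_G1=13/21 w_G3=13/21 w_R=13/21
row2: w_G1=-13/21 w_G3=8/21 w_R=0
total: w_G1=0 w_G3=1 w_R=13/21
asked value: -13/21

topology: planetary set — G1 32T / G2 10T / G3 52T, arm = carrier (Willis)
row 1 — lock + rotate with arm: ω_sun = ω_ring = ω_arm = x
row 2 (arm held, sun turns y): ω_ring = −(32/52)·y, ω_arm = 0
boundary: total ω_sun = x + y = 0 and total ω_ring = x − (32/52)·y = 1  ⇒  y = -13/21, x = 13/21
row 2 ring = −(32/52)·(-13/21) = 8/21
totals (row 1 + row 2): sun 13/21 + (-13/21) = 0, ring 13/21 + 8/21 = 1, arm 13/21 + 0 = 13/21
asked cell (row2, sun) = -13/21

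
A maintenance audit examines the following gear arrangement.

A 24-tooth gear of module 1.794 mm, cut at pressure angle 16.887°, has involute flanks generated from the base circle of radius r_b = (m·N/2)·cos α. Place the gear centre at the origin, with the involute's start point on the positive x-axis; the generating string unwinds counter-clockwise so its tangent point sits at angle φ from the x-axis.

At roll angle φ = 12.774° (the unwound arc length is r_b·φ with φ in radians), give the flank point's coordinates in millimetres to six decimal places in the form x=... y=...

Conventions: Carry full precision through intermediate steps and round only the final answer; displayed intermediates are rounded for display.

recognized (one wheel, involute flank): single-mesh tooth geometry, m = 1.794, N = 24
pitch radius r_p = m·N/2 = 1.794·24/2 = 21.528000
base radius r_b = r_p·cos α = 21.528000·cos 16.887° = 20.599702
roll angle φ = 12.774° = 0.22294836 rad
x = r_b·(cos φ + φ·sin φ) = 21.105322
y = r_b·(sin φ − φ·cos φ) = 0.075717

x=21.105322 y=0.075717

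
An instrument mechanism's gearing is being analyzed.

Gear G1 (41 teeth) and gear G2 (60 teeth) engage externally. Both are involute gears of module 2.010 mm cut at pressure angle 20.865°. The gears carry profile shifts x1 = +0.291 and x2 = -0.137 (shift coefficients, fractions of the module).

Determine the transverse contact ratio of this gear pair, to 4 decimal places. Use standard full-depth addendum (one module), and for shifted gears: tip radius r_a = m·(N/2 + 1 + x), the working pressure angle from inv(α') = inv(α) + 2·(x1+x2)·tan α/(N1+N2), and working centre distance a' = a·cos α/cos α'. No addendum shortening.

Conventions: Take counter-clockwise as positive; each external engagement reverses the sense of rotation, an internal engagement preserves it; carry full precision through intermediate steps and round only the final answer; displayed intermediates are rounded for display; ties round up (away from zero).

class = single-mesh tooth geometry [involute pair 41T × 60T, m = 2.010]
base radii: r_b1 = 38.502868, r_b2 = 56.345660
tip radii: r_a1 = 43.799910, r_a2 = 62.034630
inv(α') = inv(20.865°) + 2·(+0.291-0.137)·tan α/(41+60) = 0.01816250  ⇒  α' = 21.31278°
a' = a·cos α / cos α' = 101.5050·cos 20.865°/cos 21.31278° = 101.811388
action lengths: √(r_a1²−r_b1²) = 20.879686, √(r_a2²−r_b2²) = 25.951145
base pitch p_b = π·m·cos α = 5.900504
CR = (20.879686 + 25.951145 − 101.811388·sin 21.31278°)/5.900504 = 1.665378
contact ratio ≈ 1.6654

1.6654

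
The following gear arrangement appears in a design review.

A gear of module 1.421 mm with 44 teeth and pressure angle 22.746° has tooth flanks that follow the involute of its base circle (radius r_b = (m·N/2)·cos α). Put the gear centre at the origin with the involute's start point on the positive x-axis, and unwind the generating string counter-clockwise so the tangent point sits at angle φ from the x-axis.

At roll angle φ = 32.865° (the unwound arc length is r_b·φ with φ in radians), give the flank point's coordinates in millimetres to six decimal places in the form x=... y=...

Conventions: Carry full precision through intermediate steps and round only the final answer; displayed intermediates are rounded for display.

single-mesh involute tooth geometry (44T wheel at module 1.421)
pitch radius r_p = m·N/2 = 1.421·44/2 = 31.262000
base radius r_b = r_p·cos α = 31.262000·cos 22.746° = 28.830691
roll angle φ = 32.865° = 0.57360246 rad
x = r_b·(cos φ + φ·sin φ) = 33.190567
y = r_b·(sin φ − φ·cos φ) = 1.754728

x=33.190567 y=1.754728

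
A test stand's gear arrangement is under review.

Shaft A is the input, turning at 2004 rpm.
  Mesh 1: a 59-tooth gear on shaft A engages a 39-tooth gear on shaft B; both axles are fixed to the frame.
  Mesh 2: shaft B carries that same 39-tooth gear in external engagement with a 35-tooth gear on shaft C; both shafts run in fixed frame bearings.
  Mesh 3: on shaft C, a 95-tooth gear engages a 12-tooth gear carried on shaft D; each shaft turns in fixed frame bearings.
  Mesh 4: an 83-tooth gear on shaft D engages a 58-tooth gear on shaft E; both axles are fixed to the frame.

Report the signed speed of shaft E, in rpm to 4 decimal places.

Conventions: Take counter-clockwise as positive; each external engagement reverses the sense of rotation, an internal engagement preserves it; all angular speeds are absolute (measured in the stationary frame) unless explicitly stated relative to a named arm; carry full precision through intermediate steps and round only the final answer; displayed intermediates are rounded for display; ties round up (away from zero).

topology: fixed-axis compound train — 4 meshes, A→E
mesh 1 [59T→39T]: ω = 2004.0000×59/39 = 3031.6923 rpm, sense flips to −
mesh 2 [39T→35T]: ω = 3031.6923×39/35 = 3378.1714 rpm, sense flips to +
mesh 3 [95T→12T]: ω = 3378.1714×95/12 = 26743.8571 rpm, sense flips to −
mesh 4 [83T→58T]: ω = 26743.8571×83/58 = 38271.3818 rpm, sense flips to +
signed output speed = +38271.3818 rpm

+38271.3818 rpm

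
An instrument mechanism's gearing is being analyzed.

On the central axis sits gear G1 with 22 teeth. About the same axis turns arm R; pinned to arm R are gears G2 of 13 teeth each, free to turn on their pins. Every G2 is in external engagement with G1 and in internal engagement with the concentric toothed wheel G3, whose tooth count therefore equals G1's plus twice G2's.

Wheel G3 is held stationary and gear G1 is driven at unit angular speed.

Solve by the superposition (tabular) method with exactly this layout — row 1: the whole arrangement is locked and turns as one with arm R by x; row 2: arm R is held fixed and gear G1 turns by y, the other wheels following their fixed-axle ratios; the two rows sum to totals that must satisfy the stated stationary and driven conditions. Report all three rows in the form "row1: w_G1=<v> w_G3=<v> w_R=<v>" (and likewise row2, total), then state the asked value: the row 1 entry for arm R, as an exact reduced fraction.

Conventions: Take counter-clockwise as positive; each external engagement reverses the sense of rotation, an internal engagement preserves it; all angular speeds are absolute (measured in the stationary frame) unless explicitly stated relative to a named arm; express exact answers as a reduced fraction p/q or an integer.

planetary set (22T centre, 13T on arm, 48T internal) — Willis relation
row 1: whole set turns with the arm by x
row 2 (arm held, sun turns y): ω_ring = −(22/48)·y, ω_arm = 0
boundary: total ω_ring = x − (22/48)·y = 0 and total ω_sun = x + y = 1  ⇒  y = 24/35, x = 11/35
row 2 ring = −(22/48)·24/35 = -11/35
totals (row 1 + row 2): sun 11/35 + 24/35 = 1, ring 11/35 + (-11/35) = 0, arm 11/35 + 0 = 11/35
asked cell (row1, arm) = 11/35

row1: w_G1=11/35 w_G3=11/35 w_R=11/35
row2: w_G1=24/35 w_G3=-11/35 w_R=0
total: w_G1=1 w_G3=0 w_R=11/35
asked value: 11/35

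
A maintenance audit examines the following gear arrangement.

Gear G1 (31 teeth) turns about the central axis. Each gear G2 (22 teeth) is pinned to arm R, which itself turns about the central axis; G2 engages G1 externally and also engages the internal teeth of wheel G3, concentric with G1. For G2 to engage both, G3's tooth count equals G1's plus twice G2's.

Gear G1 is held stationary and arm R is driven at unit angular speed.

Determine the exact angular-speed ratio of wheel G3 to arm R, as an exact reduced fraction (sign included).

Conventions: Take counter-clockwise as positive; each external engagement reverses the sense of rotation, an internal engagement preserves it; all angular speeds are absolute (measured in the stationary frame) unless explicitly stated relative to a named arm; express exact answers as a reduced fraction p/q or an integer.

106/75

topology: planetary set — G1 31T / G2 22T / G3 75T, arm = carrier (Willis)
ring teeth: 31 + 2·22 = 75
31(ω_sun−ω_arm) = −75(ω_ring−ω_arm),  ω_sun = 0, ω_arm = 1
ω_ring = 1 − (31/75)(0−1) = 106/75
ω_out/ω_in = 106/75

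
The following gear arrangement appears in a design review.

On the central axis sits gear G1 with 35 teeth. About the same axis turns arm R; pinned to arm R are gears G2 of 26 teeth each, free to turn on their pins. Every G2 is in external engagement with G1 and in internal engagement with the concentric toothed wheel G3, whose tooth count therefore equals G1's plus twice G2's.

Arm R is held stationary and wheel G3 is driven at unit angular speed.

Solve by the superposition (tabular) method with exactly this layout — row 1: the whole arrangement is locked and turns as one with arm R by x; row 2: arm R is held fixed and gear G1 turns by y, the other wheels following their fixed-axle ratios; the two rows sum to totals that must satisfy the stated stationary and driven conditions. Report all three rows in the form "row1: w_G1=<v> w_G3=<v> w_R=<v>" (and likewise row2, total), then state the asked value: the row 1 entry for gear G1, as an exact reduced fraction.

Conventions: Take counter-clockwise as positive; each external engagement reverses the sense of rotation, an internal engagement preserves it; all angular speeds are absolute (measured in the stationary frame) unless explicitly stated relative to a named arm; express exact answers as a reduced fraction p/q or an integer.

row1: w_G1=0 w_G3=0 w_R=0
row2: w_G1=-87/35 w_G3=1 w_R=0
total: w_G1=-87/35 w_G3=1 w_R=0
asked value: 0

class = planetary set [G3 = 35+2·26 = 87; Willis about the carrier]
superposition row 1 [locked train]: every member turns x
superposition row 2 [arm held]: sun y, ring −(35/87)·y, arm 0
boundary: total ω_arm = x = 0 and total ω_ring = x − (35/87)·y = 1  ⇒  y = -87/35, x = 0
row 2 ring = −(35/87)·(-87/35) = 1
totals (row 1 + row 2): sun 0 + (-87/35) = -87/35, ring 0 + 1 = 1, arm 0 + 0 = 0
asked cell (row1, sun) = 0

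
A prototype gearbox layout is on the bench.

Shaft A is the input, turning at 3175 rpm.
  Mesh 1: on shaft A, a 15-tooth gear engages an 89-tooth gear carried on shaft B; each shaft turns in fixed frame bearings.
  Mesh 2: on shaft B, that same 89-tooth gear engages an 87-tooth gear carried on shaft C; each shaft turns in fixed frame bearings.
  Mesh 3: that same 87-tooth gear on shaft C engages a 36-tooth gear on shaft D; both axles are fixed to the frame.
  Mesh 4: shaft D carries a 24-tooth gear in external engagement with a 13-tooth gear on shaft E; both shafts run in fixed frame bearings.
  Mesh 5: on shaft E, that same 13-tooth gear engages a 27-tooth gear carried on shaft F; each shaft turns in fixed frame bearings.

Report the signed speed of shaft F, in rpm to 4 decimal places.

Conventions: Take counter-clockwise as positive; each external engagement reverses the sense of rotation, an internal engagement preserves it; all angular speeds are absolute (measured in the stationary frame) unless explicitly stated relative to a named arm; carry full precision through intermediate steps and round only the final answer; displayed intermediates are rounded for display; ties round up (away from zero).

topology: fixed-axis compound train — 5 meshes, A→F
mesh 1 [15T→89T]: ω = 3175.0000×15/89 = 535.1124 rpm, sense flips to −
mesh 2 [89T→87T]: ω = 535.1124×89/87 = 547.4138 rpm, sense flips to +
mesh 3 [87T→36T]: ω = 547.4138×87/36 = 1322.9167 rpm, sense flips to −
mesh 4 [24T→13T]: ω = 1322.9167×24/13 = 2442.3077 rpm, sense flips to +
mesh 5 [13T→27T]: ω = 2442.3077×13/27 = 1175.9259 rpm, sense flips to −
signed output speed = -1175.9259 rpm

-1175.9259 rpm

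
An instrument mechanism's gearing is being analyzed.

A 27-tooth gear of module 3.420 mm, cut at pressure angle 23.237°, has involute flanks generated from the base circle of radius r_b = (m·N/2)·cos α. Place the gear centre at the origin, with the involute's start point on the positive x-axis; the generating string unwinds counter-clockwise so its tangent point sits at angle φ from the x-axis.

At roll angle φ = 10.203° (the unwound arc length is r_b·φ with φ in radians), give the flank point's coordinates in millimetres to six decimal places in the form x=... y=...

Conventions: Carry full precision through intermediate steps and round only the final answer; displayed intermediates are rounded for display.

x=43.092067 y=0.079604

single-mesh involute tooth geometry (27T wheel at module 3.420)
pitch radius r_p = m·N/2 = 3.420·27/2 = 46.170000
base radius r_b = r_p·cos α = 46.170000·cos 23.237° = 42.424724
roll angle φ = 10.203° = 0.17807594 rad
x = r_b·(cos φ + φ·sin φ) = 43.092067
y = r_b·(sin φ − φ·cos φ) = 0.079604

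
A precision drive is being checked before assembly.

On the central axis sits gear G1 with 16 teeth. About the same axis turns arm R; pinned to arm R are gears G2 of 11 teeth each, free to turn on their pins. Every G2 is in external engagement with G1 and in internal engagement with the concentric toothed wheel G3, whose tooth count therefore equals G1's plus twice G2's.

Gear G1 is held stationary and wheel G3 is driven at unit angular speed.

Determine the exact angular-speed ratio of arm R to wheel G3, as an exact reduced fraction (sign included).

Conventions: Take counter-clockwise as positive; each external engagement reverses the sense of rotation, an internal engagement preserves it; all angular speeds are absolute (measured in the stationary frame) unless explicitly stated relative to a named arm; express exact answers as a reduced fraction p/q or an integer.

19/27

topology: planetary set — G1 16T / G2 11T / G3 38T, arm = carrier (Willis)
ring teeth: 16 + 2·11 = 38
16(ω_sun−ω_arm) = −38(ω_ring−ω_arm),  ω_sun = 0, ω_ring = 1
16(0−ω_arm) = −38(1−ω_arm)  ⇒  54·ω_arm = 38  ⇒  ω_arm = 19/27
ω_out/ω_in = 19/27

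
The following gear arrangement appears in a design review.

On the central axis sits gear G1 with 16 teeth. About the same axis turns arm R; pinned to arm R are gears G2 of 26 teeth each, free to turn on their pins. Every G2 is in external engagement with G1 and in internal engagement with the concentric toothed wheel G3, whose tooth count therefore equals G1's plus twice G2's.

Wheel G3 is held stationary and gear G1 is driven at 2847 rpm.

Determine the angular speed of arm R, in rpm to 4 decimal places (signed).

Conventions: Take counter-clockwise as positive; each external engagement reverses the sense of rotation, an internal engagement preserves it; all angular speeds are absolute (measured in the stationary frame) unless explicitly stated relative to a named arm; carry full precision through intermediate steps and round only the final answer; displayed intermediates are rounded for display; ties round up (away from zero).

recognized (axles ride arm R): planetary set, 16/26/68 teeth
normalise by the input: solve with ω_sun = 1, then scale by 2847 rpm
ring teeth: 16 + 2·26 = 68
16(ω_sun−ω_arm) = −68(ω_ring−ω_arm),  ω_ring = 0, ω_sun = 1
16(1−ω_arm) = −68(0−ω_arm)  ⇒  84·ω_arm = 16  ⇒  ω_arm = 4/21
scale: ω_arm = 4/21 × 2847 rpm = +542.2857 rpm

+542.2857 rpm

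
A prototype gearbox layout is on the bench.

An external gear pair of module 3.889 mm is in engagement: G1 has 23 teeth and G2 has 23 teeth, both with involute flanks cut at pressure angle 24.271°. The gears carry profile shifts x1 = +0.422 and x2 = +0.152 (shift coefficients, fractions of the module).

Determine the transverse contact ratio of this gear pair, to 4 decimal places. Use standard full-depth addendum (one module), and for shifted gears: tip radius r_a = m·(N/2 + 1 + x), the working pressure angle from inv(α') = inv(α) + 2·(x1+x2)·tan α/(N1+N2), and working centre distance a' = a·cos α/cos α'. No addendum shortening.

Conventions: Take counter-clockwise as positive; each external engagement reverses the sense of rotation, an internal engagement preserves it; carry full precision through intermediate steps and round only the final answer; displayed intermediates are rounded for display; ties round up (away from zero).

single-mesh involute tooth geometry (23T engaging 23T at module 3.889)
base radii: r_b1 = 40.770455, r_b2 = 40.770455
tip radii: r_a1 = 50.253658, r_a2 = 49.203628
inv(α') = inv(24.271°) + 2·(+0.422+0.152)·tan α/(23+23) = 0.03855236  ⇒  α' = 27.05851°
a' = a·cos α / cos α' = 89.4470·cos 24.271°/cos 27.05851° = 91.563195
action lengths: √(r_a1²−r_b1²) = 29.380269, √(r_a2²−r_b2²) = 27.545726
base pitch p_b = π·m·cos α = 11.137753
CR = (29.380269 + 27.545726 − 91.563195·sin 27.05851°)/11.137753 = 1.371361
contact ratio ≈ 1.3714

1.3714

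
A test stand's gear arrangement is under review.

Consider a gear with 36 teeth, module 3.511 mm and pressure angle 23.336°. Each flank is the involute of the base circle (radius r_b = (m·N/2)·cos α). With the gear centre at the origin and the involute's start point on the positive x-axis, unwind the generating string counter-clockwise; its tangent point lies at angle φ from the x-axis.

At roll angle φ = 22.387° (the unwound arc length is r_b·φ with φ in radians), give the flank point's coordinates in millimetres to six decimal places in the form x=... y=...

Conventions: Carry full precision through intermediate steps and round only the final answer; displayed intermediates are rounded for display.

x=62.290138 y=1.136301

topology: single-mesh involute geometry — m = 3.511, N = 36
pitch radius r_p = m·N/2 = 3.511·36/2 = 63.198000
base radius r_b = r_p·cos α = 63.198000·cos 23.336° = 58.028256
roll angle φ = 22.387° = 0.39072686 rad
x = r_b·(cos φ + φ·sin φ) = 62.290138
y = r_b·(sin φ − φ·cos φ) = 1.136301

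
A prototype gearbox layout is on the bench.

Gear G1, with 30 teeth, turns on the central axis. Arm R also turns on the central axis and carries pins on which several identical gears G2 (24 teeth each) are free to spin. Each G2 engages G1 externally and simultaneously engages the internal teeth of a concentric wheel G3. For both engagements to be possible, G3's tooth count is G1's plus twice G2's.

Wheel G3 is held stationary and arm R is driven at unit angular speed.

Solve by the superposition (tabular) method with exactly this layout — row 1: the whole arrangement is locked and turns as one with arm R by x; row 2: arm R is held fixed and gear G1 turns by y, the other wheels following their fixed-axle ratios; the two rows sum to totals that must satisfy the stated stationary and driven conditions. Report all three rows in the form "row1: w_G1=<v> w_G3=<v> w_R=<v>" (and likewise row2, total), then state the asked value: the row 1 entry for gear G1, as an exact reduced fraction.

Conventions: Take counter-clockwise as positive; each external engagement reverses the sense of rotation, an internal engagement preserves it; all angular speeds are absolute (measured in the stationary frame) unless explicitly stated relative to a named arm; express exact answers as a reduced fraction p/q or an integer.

class = planetary set [G3 = 30+2·24 = 78; Willis about the carrier]
row 1: whole set turns with the arm by x
superposition row 2 [arm held]: sun y, ring −(30/78)·y, arm 0
boundary: total ω_ring = x − (30/78)·y = 0 and total ω_arm = x = 1  ⇒  y = 13/5, x = 1
row 2 ring = −(30/78)·13/5 = -1
totals (row 1 + row 2): sun 1 + 13/5 = 18/5, ring 1 + (-1) = 0, arm 1 + 0 = 1
asked cell (row1, sun) = 1

row1: w_G1=1 w_G3=1 w_R=1
row2: w_G1=13/5 w_G3=-1 w_R=0
total: w_G1=18/5 w_G3=0 w_R=1
asked value: 1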